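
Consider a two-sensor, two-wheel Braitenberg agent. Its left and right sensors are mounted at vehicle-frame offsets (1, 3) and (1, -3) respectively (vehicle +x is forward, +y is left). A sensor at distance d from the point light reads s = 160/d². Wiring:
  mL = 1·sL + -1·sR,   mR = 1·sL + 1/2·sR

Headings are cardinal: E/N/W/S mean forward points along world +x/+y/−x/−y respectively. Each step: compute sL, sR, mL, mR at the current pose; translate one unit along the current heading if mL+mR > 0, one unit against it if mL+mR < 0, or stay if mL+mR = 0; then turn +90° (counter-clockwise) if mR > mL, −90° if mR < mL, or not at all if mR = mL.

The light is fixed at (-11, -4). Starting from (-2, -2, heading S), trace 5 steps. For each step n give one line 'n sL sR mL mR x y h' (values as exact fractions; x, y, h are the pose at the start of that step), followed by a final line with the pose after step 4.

n=0: pose=(-2,-2,S); sL=32/29, sR=160/37; mL=-3456/1073, mR=3504/1073; mL+mR=48/1073 → advance +1; mR−mL=240/37 → turn +1·90°
n=1: pose=(-2,-3,E); sL=40/29, sR=20/13; mL=-60/377, mR=810/377; mL+mR=750/377 → advance +1; mR−mL=30/13 → turn +1·90°
n=2: pose=(-1,-3,N); sL=160/53, sR=160/173; mL=19200/9169, mR=31920/9169; mL+mR=51120/9169 → advance +1; mR−mL=240/173 → turn +1·90°
n=3: pose=(-1,-2,W); sL=80/41, sR=80/53; mL=960/2173, mR=5880/2173; mL+mR=6840/2173 → advance +1; mR−mL=120/53 → turn +1·90°
n=4: pose=(-2,-2,S); sL=32/29, sR=160/37; mL=-3456/1073, mR=3504/1073; mL+mR=48/1073 → advance +1; mR−mL=240/37 → turn +1·90°

0 32/29 160/37 -3456/1073 3504/1073 -2 -2 S
1 40/29 20/13 -60/377 810/377 -2 -3 E
2 160/53 160/173 19200/9169 31920/9169 -1 -3 N
3 80/41 80/53 960/2173 5880/2173 -1 -2 W
4 32/29 160/37 -3456/1073 3504/1073 -2 -2 S
final -2 -3 E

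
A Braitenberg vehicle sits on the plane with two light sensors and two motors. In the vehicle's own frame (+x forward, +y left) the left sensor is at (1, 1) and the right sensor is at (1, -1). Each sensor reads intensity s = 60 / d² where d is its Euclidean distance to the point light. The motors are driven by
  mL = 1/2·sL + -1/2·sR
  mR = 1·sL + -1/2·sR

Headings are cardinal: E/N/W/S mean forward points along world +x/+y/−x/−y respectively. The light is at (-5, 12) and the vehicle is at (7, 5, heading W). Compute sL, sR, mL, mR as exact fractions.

left sensor world pos  = (6, 4); dL² = 185
right sensor world pos = (6, 6); dR² = 157
sL = 60/185 = 12/37
sR = 60/157 = 60/157
mL = 1/2·sL + -1/2·sR = -168/5809
mR = 1·sL + -1/2·sR = 774/5809

12/37 60/157 -168/5809 774/5809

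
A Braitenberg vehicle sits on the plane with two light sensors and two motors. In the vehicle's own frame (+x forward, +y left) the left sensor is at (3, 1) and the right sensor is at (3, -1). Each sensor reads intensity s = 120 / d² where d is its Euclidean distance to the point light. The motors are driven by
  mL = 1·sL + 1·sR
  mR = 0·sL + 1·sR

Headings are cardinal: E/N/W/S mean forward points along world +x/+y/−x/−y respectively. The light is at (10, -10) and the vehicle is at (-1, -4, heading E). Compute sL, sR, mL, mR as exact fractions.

120/113 120/89 24240/10057 120/89

left sensor world pos  = (2, -3); dL² = 113
right sensor world pos = (2, -5); dR² = 89
sL = 120/113 = 120/113
sR = 120/89 = 120/89
mL = 1·sL + 1·sR = 24240/10057
mR = 0·sL + 1·sR = 120/89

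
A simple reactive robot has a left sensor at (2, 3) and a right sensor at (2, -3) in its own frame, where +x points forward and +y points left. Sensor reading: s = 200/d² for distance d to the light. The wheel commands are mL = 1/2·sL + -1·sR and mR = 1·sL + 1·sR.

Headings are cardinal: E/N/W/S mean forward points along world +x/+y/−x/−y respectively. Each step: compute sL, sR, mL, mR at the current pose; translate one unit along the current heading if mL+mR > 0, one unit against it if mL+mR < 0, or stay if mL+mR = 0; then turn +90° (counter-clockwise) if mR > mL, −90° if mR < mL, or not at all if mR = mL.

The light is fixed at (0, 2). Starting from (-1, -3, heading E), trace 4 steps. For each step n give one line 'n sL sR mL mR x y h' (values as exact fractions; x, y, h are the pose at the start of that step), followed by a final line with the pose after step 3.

0 40 40/13 220/13 560/13 -1 -3 E
1 100/9 100/9 -50/9 200/9 0 -3 N
2 200/53 40 -2020/53 2320/53 0 -2 W
3 5 50/13 -35/26 115/13 -1 -2 S
final -1 -3 E

n=0: pose=(-1,-3,E); sL=40, sR=40/13; mL=220/13, mR=560/13; mL+mR=60 → advance +1; mR−mL=340/13 → turn +1·90°
n=1: pose=(0,-3,N); sL=100/9, sR=100/9; mL=-50/9, mR=200/9; mL+mR=50/3 → advance +1; mR−mL=250/9 → turn +1·90°
n=2: pose=(0,-2,W); sL=200/53, sR=40; mL=-2020/53, mR=2320/53; mL+mR=300/53 → advance +1; mR−mL=4340/53 → turn +1·90°
n=3: pose=(-1,-2,S); sL=5, sR=50/13; mL=-35/26, mR=115/13; mL+mR=15/2 → advance +1; mR−mL=265/26 → turn +1·90°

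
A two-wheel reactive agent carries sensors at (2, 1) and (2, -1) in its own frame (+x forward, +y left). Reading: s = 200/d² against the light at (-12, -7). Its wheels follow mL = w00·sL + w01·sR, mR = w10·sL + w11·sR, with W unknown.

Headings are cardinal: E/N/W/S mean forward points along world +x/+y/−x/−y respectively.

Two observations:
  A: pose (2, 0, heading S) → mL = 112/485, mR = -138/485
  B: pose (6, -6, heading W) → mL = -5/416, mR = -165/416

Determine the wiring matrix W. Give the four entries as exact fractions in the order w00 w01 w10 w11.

-1 1 -1 1/2

obs A: pose=(2,0,S) → sL=4/5, sR=100/97, mL=112/485, mR=-138/485
obs B: pose=(6,-6,W) → sL=25/32, sR=10/13, mL=-5/416, mR=-165/416
sensor matrix S = [[4/5, 100/97], [25/32, 10/13]]; det S = -1917/10088
solve [mL_A; mL_B] = S·[w00; w01] and [mR_A; mR_B] = S·[w10; w11]:
  w00 = -1, w01 = 1, w10 = -1, w11 = 1/2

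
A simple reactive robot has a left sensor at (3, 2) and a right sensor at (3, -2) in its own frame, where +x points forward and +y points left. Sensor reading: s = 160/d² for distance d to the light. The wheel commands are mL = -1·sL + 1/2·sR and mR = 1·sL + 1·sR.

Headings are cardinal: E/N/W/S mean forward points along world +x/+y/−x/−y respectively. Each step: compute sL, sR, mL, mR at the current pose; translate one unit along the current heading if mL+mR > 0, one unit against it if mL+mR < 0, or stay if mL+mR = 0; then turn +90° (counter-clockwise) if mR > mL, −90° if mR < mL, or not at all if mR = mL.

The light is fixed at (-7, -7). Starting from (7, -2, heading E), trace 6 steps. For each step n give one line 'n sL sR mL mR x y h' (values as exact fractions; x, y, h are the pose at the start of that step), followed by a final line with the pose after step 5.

n=0: pose=(7,-2,E); sL=80/169, sR=80/149; mL=-5160/25181, mR=25440/25181; mL+mR=120/149 → advance +1; mR−mL=30600/25181 → turn +1·90°
n=1: pose=(8,-2,N); sL=160/233, sR=160/353; mL=-37840/82249, mR=93760/82249; mL+mR=240/353 → advance +1; mR−mL=131600/82249 → turn +1·90°
n=2: pose=(8,-1,W); sL=1, sR=10/13; mL=-8/13, mR=23/13; mL+mR=15/13 → advance +1; mR−mL=31/13 → turn +1·90°
n=3: pose=(7,-1,S); sL=32/53, sR=160/153; mL=-656/8109, mR=13376/8109; mL+mR=80/51 → advance +1; mR−mL=14032/8109 → turn +1·90°
n=4: pose=(7,-2,E); sL=80/169, sR=80/149; mL=-5160/25181, mR=25440/25181; mL+mR=120/149 → advance +1; mR−mL=30600/25181 → turn +1·90°
n=5: pose=(8,-2,N); sL=160/233, sR=160/353; mL=-37840/82249, mR=93760/82249; mL+mR=240/353 → advance +1; mR−mL=131600/82249 → turn +1·90°

0 80/169 80/149 -5160/25181 25440/25181 7 -2 E
1 160/233 160/353 -37840/82249 93760/82249 8 -2 N
2 1 10/13 -8/13 23/13 8 -1 W
3 32/53 160/153 -656/8109 13376/8109 7 -1 S
4 80/169 80/149 -5160/25181 25440/25181 7 -2 E
5 160/233 160/353 -37840/82249 93760/82249 8 -2 N
final 8 -1 W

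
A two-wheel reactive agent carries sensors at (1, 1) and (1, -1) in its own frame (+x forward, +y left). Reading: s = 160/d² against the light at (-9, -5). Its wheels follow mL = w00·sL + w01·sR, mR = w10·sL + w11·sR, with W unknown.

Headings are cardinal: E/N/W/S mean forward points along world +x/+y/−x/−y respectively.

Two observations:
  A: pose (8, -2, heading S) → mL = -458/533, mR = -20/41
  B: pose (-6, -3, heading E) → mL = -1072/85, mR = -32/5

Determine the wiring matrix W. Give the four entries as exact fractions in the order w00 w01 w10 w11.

obs A: pose=(8,-2,S) → sL=20/41, sR=8/13, mL=-458/533, mR=-20/41
obs B: pose=(-6,-3,E) → sL=32/5, sR=160/17, mL=-1072/85, mR=-32/5
sensor matrix S = [[20/41, 8/13], [32/5, 160/17]]; det S = 29568/45305
solve [mL_A; mL_B] = S·[w00; w01] and [mR_A; mR_B] = S·[w10; w11]:
  w00 = -1/2, w01 = -1, w10 = -1, w11 = 0

-1/2 -1 -1 0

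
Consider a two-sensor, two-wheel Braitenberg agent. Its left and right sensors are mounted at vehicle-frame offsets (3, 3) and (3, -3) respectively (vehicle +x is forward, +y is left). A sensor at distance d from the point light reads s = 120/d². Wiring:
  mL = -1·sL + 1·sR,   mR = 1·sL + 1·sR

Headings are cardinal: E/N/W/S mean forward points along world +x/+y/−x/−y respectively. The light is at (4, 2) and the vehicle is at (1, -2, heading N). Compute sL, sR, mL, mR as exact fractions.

left sensor world pos  = (-2, 1); dL² = 37
right sensor world pos = (4, 1); dR² = 1
sL = 120/37 = 120/37
sR = 120/1 = 120
mL = -1·sL + 1·sR = 4320/37
mR = 1·sL + 1·sR = 4560/37

120/37 120 4320/37 4560/37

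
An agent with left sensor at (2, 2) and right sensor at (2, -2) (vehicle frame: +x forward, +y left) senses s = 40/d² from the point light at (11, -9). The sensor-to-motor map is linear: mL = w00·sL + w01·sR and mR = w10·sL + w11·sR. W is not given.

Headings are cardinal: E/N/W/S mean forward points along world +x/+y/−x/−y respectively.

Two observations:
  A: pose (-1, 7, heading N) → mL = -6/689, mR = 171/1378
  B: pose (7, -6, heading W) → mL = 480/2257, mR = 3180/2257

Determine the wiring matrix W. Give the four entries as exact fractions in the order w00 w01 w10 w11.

1/2 -1/2 1 1/2

obs A: pose=(-1,7,N) → sL=1/13, sR=5/53, mL=-6/689, mR=171/1378
obs B: pose=(7,-6,W) → sL=40/37, sR=40/61, mL=480/2257, mR=3180/2257
sensor matrix S = [[1/13, 5/53], [40/37, 40/61]]; det S = -80160/1555073
solve [mL_A; mL_B] = S·[w00; w01] and [mR_A; mR_B] = S·[w10; w11]:
  w00 = 1/2, w01 = -1/2, w10 = 1, w11 = 1/2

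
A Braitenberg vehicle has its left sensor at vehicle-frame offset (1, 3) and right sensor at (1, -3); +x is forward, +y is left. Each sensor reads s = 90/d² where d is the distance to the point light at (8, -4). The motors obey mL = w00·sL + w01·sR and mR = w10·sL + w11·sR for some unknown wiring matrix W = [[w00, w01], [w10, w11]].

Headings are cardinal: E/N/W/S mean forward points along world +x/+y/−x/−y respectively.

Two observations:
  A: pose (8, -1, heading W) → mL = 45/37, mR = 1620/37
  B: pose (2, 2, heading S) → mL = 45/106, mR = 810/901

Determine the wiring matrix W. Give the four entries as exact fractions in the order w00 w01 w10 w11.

obs A: pose=(8,-1,W) → sL=90, sR=90/37, mL=45/37, mR=1620/37
obs B: pose=(2,2,S) → sL=45/17, sR=45/53, mL=45/106, mR=810/901
sensor matrix S = [[90, 90/37], [45/17, 45/53]]; det S = 2332800/33337
solve [mL_A; mL_B] = S·[w00; w01] and [mR_A; mR_B] = S·[w10; w11]:
  w00 = 0, w01 = 1/2, w10 = 1/2, w11 = -1/2

0 1/2 1/2 -1/2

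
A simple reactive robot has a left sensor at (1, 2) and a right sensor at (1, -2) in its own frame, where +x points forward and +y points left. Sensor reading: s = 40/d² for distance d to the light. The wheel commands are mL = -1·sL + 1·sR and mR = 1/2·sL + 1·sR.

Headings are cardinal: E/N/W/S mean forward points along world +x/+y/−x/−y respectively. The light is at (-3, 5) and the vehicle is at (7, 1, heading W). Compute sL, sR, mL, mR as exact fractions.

40/117 8/17 256/1989 1276/1989

left sensor world pos  = (6, -1); dL² = 117
right sensor world pos = (6, 3); dR² = 85
sL = 40/117 = 40/117
sR = 40/85 = 8/17
mL = -1·sL + 1·sR = 256/1989
mR = 1/2·sL + 1·sR = 1276/1989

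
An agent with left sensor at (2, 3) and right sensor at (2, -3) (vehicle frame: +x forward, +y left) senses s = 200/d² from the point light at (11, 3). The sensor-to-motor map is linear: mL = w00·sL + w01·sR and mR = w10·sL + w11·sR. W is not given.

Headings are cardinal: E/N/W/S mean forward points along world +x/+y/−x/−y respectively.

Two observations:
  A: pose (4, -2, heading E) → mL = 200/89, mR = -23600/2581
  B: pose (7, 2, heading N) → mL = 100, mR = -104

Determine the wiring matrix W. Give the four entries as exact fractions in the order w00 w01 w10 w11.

obs A: pose=(4,-2,E) → sL=200/29, sR=200/89, mL=200/89, mR=-23600/2581
obs B: pose=(7,2,N) → sL=4, sR=100, mL=100, mR=-104
sensor matrix S = [[200/29, 200/89], [4, 100]]; det S = 1756800/2581
solve [mL_A; mL_B] = S·[w00; w01] and [mR_A; mR_B] = S·[w10; w11]:
  w00 = 0, w01 = 1, w10 = -1, w11 = -1

0 1 -1 -1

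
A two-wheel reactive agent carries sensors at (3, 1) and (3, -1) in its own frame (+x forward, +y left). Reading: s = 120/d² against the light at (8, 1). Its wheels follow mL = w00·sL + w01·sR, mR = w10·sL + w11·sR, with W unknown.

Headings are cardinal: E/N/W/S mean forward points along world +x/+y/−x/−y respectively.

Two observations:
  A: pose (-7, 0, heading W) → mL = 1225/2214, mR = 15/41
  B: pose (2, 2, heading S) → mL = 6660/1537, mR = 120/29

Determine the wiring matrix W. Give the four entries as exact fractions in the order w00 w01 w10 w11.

1/2 1 1 0

obs A: pose=(-7,0,W) → sL=15/41, sR=10/27, mL=1225/2214, mR=15/41
obs B: pose=(2,2,S) → sL=120/29, sR=120/53, mL=6660/1537, mR=120/29
sensor matrix S = [[15/41, 10/27], [120/29, 120/53]]; det S = -399400/567153
solve [mL_A; mL_B] = S·[w00; w01] and [mR_A; mR_B] = S·[w10; w11]:
  w00 = 1/2, w01 = 1, w10 = 1, w11 = 0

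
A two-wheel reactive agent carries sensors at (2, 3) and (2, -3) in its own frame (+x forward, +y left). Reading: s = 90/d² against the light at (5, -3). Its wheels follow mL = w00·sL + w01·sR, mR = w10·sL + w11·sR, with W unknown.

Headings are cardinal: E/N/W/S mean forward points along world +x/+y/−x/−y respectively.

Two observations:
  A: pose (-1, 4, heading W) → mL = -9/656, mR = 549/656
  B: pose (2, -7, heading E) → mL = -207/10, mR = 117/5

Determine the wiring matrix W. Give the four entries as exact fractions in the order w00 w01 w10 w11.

obs A: pose=(-1,4,W) → sL=9/8, sR=45/82, mL=-9/656, mR=549/656
obs B: pose=(2,-7,E) → sL=45, sR=9/5, mL=-207/10, mR=117/5
sensor matrix S = [[9/8, 45/82], [45, 9/5]]; det S = -37179/1640
solve [mL_A; mL_B] = S·[w00; w01] and [mR_A; mR_B] = S·[w10; w11]:
  w00 = -1/2, w01 = 1, w10 = 1/2, w11 = 1/2

-1/2 1 1/2 1/2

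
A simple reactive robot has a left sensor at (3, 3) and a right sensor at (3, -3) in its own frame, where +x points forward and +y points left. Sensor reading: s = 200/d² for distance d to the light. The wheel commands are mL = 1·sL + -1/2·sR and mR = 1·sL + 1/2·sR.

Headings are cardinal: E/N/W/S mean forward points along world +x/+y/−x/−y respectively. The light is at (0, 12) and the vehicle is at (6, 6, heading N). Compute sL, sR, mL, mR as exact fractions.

100/9 20/9 10 110/9

left sensor world pos  = (3, 9); dL² = 18
right sensor world pos = (9, 9); dR² = 90
sL = 200/18 = 100/9
sR = 200/90 = 20/9
mL = 1·sL + -1/2·sR = 10
mR = 1·sL + 1/2·sR = 110/9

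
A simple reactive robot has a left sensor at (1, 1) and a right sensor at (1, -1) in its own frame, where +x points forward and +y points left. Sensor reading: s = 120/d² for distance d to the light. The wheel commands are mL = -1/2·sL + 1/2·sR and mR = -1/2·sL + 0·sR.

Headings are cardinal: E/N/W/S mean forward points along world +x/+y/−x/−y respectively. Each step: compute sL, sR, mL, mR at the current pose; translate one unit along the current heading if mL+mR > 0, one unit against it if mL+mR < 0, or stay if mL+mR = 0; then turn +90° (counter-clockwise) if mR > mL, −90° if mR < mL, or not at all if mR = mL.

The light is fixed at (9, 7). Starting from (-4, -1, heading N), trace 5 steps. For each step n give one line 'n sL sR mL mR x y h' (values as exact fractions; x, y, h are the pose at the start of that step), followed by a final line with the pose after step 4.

n=0: pose=(-4,-1,N); sL=24/49, sR=120/193; mL=624/9457, mR=-12/49; mL+mR=-1692/9457 → advance -1; mR−mL=-60/193 → turn -1·90°
n=1: pose=(-4,-2,E); sL=15/26, sR=30/61; mL=-135/3172, mR=-15/52; mL+mR=-525/1586 → advance -1; mR−mL=-15/61 → turn -1·90°
n=2: pose=(-5,-2,S); sL=120/269, sR=24/65; mL=-672/17485, mR=-60/269; mL+mR=-4572/17485 → advance -1; mR−mL=-12/65 → turn -1·90°
n=3: pose=(-5,-1,W); sL=20/51, sR=60/137; mL=160/6987, mR=-10/51; mL+mR=-1210/6987 → advance -1; mR−mL=-30/137 → turn -1·90°
n=4: pose=(-4,-1,N); sL=24/49, sR=120/193; mL=624/9457, mR=-12/49; mL+mR=-1692/9457 → advance -1; mR−mL=-60/193 → turn -1·90°

0 24/49 120/193 624/9457 -12/49 -4 -1 N
1 15/26 30/61 -135/3172 -15/52 -4 -2 E
2 120/269 24/65 -672/17485 -60/269 -5 -2 S
3 20/51 60/137 160/6987 -10/51 -5 -1 W
4 24/49 120/193 624/9457 -12/49 -4 -1 N
final -4 -2 E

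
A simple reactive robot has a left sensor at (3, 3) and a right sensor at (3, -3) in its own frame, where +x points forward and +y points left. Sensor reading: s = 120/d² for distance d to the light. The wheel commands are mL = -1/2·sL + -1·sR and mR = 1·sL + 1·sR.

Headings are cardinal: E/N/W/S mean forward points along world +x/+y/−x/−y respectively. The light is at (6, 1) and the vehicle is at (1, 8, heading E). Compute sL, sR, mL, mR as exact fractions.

15/13 6 -171/26 93/13

left sensor world pos  = (4, 11); dL² = 104
right sensor world pos = (4, 5); dR² = 20
sL = 120/104 = 15/13
sR = 120/20 = 6
mL = -1/2·sL + -1·sR = -171/26
mR = 1·sL + 1·sR = 93/13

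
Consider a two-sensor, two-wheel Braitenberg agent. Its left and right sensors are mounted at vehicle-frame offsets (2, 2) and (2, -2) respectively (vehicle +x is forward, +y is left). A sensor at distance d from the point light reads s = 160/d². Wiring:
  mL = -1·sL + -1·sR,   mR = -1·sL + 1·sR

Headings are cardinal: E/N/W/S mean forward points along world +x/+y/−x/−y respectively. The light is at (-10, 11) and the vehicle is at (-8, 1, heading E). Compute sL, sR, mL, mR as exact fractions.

2 1 -3 -1

left sensor world pos  = (-6, 3); dL² = 80
right sensor world pos = (-6, -1); dR² = 160
sL = 160/80 = 2
sR = 160/160 = 1
mL = -1·sL + -1·sR = -3
mR = -1·sL + 1·sR = -1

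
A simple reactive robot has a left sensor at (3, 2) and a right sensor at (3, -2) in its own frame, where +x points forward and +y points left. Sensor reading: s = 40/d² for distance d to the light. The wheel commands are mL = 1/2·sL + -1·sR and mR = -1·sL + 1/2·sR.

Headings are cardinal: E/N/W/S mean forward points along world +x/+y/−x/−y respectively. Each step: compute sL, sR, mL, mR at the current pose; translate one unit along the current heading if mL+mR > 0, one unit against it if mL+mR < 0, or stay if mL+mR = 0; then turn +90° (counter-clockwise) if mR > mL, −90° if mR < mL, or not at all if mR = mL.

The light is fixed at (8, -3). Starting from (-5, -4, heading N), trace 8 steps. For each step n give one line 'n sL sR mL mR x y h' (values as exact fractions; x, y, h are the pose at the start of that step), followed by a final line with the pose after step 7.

0 40/229 8/25 -1332/5725 -84/5725 -5 -4 N
1 5/34 5/32 -45/544 -75/1088 -5 -5 W
2 8/25 40/221 -116/5525 -1268/5525 -4 -5 S
3 20/117 20/113 -1210/13221 -1090/13221 -4 -4 W
4 40/97 8/37 -36/3589 -1092/3589 -3 -4 S
5 1/5 1/5 -1/10 -1/10 -3 -3 W
6 40/173 40/173 -20/173 -20/173 -2 -3 W
7 10/37 10/37 -5/37 -5/37 -1 -3 W
final 0 -3 W

n=0: pose=(-5,-4,N); sL=40/229, sR=8/25; mL=-1332/5725, mR=-84/5725; mL+mR=-1416/5725 → advance -1; mR−mL=1248/5725 → turn +1·90°
n=1: pose=(-5,-5,W); sL=5/34, sR=5/32; mL=-45/544, mR=-75/1088; mL+mR=-165/1088 → advance -1; mR−mL=15/1088 → turn +1·90°
n=2: pose=(-4,-5,S); sL=8/25, sR=40/221; mL=-116/5525, mR=-1268/5525; mL+mR=-1384/5525 → advance -1; mR−mL=-1152/5525 → turn -1·90°
n=3: pose=(-4,-4,W); sL=20/117, sR=20/113; mL=-1210/13221, mR=-1090/13221; mL+mR=-2300/13221 → advance -1; mR−mL=40/4407 → turn +1·90°
n=4: pose=(-3,-4,S); sL=40/97, sR=8/37; mL=-36/3589, mR=-1092/3589; mL+mR=-1128/3589 → advance -1; mR−mL=-1056/3589 → turn -1·90°
n=5: pose=(-3,-3,W); sL=1/5, sR=1/5; mL=-1/10, mR=-1/10; mL+mR=-1/5 → advance -1; mR−mL=0 → turn +0·90°
n=6: pose=(-2,-3,W); sL=40/173, sR=40/173; mL=-20/173, mR=-20/173; mL+mR=-40/173 → advance -1; mR−mL=0 → turn +0·90°
n=7: pose=(-1,-3,W); sL=10/37, sR=10/37; mL=-5/37, mR=-5/37; mL+mR=-10/37 → advance -1; mR−mL=0 → turn +0·90°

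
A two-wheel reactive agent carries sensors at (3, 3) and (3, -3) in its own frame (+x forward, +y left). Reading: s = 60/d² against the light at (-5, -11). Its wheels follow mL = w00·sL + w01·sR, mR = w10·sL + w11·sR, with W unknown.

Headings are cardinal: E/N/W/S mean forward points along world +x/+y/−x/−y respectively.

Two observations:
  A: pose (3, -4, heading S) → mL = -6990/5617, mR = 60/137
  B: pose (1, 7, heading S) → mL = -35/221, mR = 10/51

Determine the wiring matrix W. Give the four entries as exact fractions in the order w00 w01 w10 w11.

1/2 -1 1 0

obs A: pose=(3,-4,S) → sL=60/137, sR=60/41, mL=-6990/5617, mR=60/137
obs B: pose=(1,7,S) → sL=10/51, sR=10/39, mL=-35/221, mR=10/51
sensor matrix S = [[60/137, 60/41], [10/51, 10/39]]; det S = -216800/1241357
solve [mL_A; mL_B] = S·[w00; w01] and [mR_A; mR_B] = S·[w10; w11]:
  w00 = 1/2, w01 = -1, w10 = 1, w11 = 0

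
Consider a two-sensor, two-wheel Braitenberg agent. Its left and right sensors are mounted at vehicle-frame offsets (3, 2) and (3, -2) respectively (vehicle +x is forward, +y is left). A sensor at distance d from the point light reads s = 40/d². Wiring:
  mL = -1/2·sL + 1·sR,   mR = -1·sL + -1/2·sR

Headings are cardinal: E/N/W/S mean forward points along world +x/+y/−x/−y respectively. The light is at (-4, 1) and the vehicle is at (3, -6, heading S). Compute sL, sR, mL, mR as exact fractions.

left sensor world pos  = (5, -9); dL² = 181
right sensor world pos = (1, -9); dR² = 125
sL = 40/181 = 40/181
sR = 40/125 = 8/25
mL = -1/2·sL + 1·sR = 948/4525
mR = -1·sL + -1/2·sR = -1724/4525

40/181 8/25 948/4525 -1724/4525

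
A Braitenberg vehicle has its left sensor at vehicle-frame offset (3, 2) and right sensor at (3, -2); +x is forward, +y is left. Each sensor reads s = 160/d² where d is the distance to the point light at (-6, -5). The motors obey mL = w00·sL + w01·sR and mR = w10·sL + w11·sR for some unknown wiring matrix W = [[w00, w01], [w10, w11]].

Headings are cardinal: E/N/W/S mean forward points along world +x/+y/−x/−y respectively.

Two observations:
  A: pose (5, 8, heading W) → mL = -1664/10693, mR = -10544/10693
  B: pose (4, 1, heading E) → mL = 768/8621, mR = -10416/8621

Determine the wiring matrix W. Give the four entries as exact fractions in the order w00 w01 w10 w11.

-1/2 1/2 -1/2 -1

obs A: pose=(5,8,W) → sL=32/37, sR=160/289, mL=-1664/10693, mR=-10544/10693
obs B: pose=(4,1,E) → sL=160/233, sR=32/37, mL=768/8621, mR=-10416/8621
sensor matrix S = [[32/37, 160/289], [160/233, 32/37]]; det S = 33906688/92184353
solve [mL_A; mL_B] = S·[w00; w01] and [mR_A; mR_B] = S·[w10; w11]:
  w00 = -1/2, w01 = 1/2, w10 = -1/2, w11 = -1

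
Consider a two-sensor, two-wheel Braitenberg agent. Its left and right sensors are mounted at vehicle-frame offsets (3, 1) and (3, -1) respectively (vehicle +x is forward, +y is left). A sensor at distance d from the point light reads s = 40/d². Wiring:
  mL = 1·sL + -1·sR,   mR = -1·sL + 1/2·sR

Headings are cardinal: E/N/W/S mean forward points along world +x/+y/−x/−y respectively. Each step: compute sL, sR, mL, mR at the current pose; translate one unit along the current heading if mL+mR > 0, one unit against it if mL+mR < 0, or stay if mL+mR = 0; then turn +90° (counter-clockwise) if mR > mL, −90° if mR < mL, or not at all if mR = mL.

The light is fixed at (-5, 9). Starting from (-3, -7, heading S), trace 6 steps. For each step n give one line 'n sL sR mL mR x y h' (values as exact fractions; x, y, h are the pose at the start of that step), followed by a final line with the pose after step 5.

n=0: pose=(-3,-7,S); sL=4/37, sR=20/181; mL=-16/6697, mR=-354/6697; mL+mR=-10/181 → advance -1; mR−mL=-338/6697 → turn -1·90°
n=1: pose=(-3,-6,W); sL=40/257, sR=40/197; mL=-2400/50629, mR=-2740/50629; mL+mR=-20/197 → advance -1; mR−mL=-340/50629 → turn -1·90°
n=2: pose=(-2,-6,N); sL=10/37, sR=1/4; mL=3/148, mR=-43/296; mL+mR=-1/8 → advance -1; mR−mL=-49/296 → turn -1·90°
n=3: pose=(-2,-7,E); sL=40/261, sR=8/65; mL=512/16965, mR=-1556/16965; mL+mR=-4/65 → advance -1; mR−mL=-2068/16965 → turn -1·90°
n=4: pose=(-3,-7,S); sL=4/37, sR=20/181; mL=-16/6697, mR=-354/6697; mL+mR=-10/181 → advance -1; mR−mL=-338/6697 → turn -1·90°
n=5: pose=(-3,-6,W); sL=40/257, sR=40/197; mL=-2400/50629, mR=-2740/50629; mL+mR=-20/197 → advance -1; mR−mL=-340/50629 → turn -1·90°

0 4/37 20/181 -16/6697 -354/6697 -3 -7 S
1 40/257 40/197 -2400/50629 -2740/50629 -3 -6 W
2 10/37 1/4 3/148 -43/296 -2 -6 N
3 40/261 8/65 512/16965 -1556/16965 -2 -7 E
4 4/37 20/181 -16/6697 -354/6697 -3 -7 S
5 40/257 40/197 -2400/50629 -2740/50629 -3 -6 W
final -2 -6 N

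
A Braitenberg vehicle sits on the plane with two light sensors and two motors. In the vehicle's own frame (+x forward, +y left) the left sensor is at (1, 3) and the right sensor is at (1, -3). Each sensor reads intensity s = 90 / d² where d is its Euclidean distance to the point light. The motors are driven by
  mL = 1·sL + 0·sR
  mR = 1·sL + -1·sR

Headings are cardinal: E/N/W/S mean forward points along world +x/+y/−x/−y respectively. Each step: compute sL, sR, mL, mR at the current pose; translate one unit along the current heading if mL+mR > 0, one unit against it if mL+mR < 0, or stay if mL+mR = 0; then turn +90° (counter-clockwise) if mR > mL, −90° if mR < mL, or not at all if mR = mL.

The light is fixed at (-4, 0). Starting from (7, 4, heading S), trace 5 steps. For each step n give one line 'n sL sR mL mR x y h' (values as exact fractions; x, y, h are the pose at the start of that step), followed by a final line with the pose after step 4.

0 18/41 90/73 18/41 -2376/2993 7 4 S
1 45/52 45/82 45/52 675/2132 7 5 W
2 18/17 18/41 18/17 432/697 6 5 N
3 45/101 9/13 45/101 -324/1313 6 6 E
4 90/221 90/89 90/221 -11880/19669 7 6 S
final 7 7 W

n=0: pose=(7,4,S); sL=18/41, sR=90/73; mL=18/41, mR=-2376/2993; mL+mR=-1062/2993 → advance -1; mR−mL=-90/73 → turn -1·90°
n=1: pose=(7,5,W); sL=45/52, sR=45/82; mL=45/52, mR=675/2132; mL+mR=630/533 → advance +1; mR−mL=-45/82 → turn -1·90°
n=2: pose=(6,5,N); sL=18/17, sR=18/41; mL=18/17, mR=432/697; mL+mR=1170/697 → advance +1; mR−mL=-18/41 → turn -1·90°
n=3: pose=(6,6,E); sL=45/101, sR=9/13; mL=45/101, mR=-324/1313; mL+mR=261/1313 → advance +1; mR−mL=-9/13 → turn -1·90°
n=4: pose=(7,6,S); sL=90/221, sR=90/89; mL=90/221, mR=-11880/19669; mL+mR=-3870/19669 → advance -1; mR−mL=-90/89 → turn -1·90°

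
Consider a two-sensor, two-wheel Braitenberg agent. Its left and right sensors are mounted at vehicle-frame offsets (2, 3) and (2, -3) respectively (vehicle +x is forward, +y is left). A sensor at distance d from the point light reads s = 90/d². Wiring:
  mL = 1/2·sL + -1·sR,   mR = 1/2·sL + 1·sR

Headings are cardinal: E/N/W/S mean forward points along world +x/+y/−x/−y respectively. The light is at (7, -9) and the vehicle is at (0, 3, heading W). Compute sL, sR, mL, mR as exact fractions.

5/9 5/17 -5/306 175/306

left sensor world pos  = (-2, 0); dL² = 162
right sensor world pos = (-2, 6); dR² = 306
sL = 90/162 = 5/9
sR = 90/306 = 5/17
mL = 1/2·sL + -1·sR = -5/306
mR = 1/2·sL + 1·sR = 175/306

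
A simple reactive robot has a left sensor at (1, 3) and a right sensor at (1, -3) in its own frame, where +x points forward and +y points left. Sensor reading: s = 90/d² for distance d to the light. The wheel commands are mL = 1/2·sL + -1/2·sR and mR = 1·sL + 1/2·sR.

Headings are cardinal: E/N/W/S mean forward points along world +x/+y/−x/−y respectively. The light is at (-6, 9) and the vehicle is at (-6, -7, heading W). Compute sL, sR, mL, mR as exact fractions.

left sensor world pos  = (-7, -10); dL² = 362
right sensor world pos = (-7, -4); dR² = 170
sL = 90/362 = 45/181
sR = 90/170 = 9/17
mL = 1/2·sL + -1/2·sR = -432/3077
mR = 1·sL + 1/2·sR = 3159/6154

45/181 9/17 -432/3077 3159/6154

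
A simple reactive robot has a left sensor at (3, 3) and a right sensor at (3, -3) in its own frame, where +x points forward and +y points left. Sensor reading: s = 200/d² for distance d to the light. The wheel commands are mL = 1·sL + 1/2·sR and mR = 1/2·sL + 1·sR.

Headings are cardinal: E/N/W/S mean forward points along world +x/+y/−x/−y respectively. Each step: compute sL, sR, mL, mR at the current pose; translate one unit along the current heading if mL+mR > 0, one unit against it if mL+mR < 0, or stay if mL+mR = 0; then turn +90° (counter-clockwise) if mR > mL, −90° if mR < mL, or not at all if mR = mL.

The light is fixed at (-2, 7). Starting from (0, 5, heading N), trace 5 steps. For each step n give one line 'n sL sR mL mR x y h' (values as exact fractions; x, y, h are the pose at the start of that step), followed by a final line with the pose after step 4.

0 100 100/13 1350/13 750/13 0 5 N
1 200/29 200/41 11100/1189 9900/1189 0 6 E
2 50/13 25/2 525/52 375/26 1 6 S
3 200/37 200/61 15900/2257 13500/2257 1 5 E
4 100/37 100/13 3150/481 4350/481 2 5 S
final 2 4 E

n=0: pose=(0,5,N); sL=100, sR=100/13; mL=1350/13, mR=750/13; mL+mR=2100/13 → advance +1; mR−mL=-600/13 → turn -1·90°
n=1: pose=(0,6,E); sL=200/29, sR=200/41; mL=11100/1189, mR=9900/1189; mL+mR=21000/1189 → advance +1; mR−mL=-1200/1189 → turn -1·90°
n=2: pose=(1,6,S); sL=50/13, sR=25/2; mL=525/52, mR=375/26; mL+mR=1275/52 → advance +1; mR−mL=225/52 → turn +1·90°
n=3: pose=(1,5,E); sL=200/37, sR=200/61; mL=15900/2257, mR=13500/2257; mL+mR=29400/2257 → advance +1; mR−mL=-2400/2257 → turn -1·90°
n=4: pose=(2,5,S); sL=100/37, sR=100/13; mL=3150/481, mR=4350/481; mL+mR=7500/481 → advance +1; mR−mL=1200/481 → turn +1·90°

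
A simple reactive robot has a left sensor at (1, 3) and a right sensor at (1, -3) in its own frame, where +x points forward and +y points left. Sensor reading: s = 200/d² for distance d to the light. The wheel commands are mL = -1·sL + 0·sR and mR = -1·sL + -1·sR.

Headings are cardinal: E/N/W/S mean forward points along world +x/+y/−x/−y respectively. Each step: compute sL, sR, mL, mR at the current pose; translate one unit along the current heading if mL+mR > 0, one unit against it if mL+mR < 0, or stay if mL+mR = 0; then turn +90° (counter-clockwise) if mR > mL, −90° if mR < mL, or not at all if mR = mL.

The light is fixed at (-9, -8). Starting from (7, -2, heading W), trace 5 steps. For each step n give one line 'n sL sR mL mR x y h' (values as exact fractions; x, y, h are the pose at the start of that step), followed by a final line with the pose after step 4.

0 100/117 100/153 -100/117 -1000/663 7 -2 W
1 40/49 200/449 -40/49 -27760/22001 8 -2 N
2 50/97 25/41 -50/97 -4475/3977 8 -3 E
3 200/377 40/37 -200/377 -22480/13949 7 -3 S
4 100/117 100/153 -100/117 -1000/663 7 -2 W
final 8 -2 N

n=0: pose=(7,-2,W); sL=100/117, sR=100/153; mL=-100/117, mR=-1000/663; mL+mR=-4700/1989 → advance -1; mR−mL=-100/153 → turn -1·90°
n=1: pose=(8,-2,N); sL=40/49, sR=200/449; mL=-40/49, mR=-27760/22001; mL+mR=-45720/22001 → advance -1; mR−mL=-200/449 → turn -1·90°
n=2: pose=(8,-3,E); sL=50/97, sR=25/41; mL=-50/97, mR=-4475/3977; mL+mR=-6525/3977 → advance -1; mR−mL=-25/41 → turn -1·90°
n=3: pose=(7,-3,S); sL=200/377, sR=40/37; mL=-200/377, mR=-22480/13949; mL+mR=-29880/13949 → advance -1; mR−mL=-40/37 → turn -1·90°
n=4: pose=(7,-2,W); sL=100/117, sR=100/153; mL=-100/117, mR=-1000/663; mL+mR=-4700/1989 → advance -1; mR−mL=-100/153 → turn -1·90°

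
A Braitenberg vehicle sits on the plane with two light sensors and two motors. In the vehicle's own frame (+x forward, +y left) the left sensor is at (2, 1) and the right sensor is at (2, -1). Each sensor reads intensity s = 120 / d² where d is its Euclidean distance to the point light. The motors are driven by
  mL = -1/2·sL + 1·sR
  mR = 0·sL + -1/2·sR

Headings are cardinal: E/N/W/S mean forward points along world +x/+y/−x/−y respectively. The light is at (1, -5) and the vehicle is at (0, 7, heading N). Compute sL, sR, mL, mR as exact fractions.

left sensor world pos  = (-1, 9); dL² = 200
right sensor world pos = (1, 9); dR² = 196
sL = 120/200 = 3/5
sR = 120/196 = 30/49
mL = -1/2·sL + 1·sR = 153/490
mR = 0·sL + -1/2·sR = -15/49

3/5 30/49 153/490 -15/49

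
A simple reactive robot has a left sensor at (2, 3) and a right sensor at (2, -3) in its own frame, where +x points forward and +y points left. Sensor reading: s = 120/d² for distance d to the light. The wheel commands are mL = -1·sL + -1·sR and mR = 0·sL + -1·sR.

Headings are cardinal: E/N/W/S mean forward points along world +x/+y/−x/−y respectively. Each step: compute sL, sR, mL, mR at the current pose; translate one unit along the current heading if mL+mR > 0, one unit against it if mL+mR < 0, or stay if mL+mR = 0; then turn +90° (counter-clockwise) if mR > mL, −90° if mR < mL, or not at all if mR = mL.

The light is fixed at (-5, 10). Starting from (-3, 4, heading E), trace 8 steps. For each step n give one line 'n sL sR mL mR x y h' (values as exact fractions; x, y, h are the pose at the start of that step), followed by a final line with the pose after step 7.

n=0: pose=(-3,4,E); sL=24/5, sR=120/97; mL=-2928/485, mR=-120/97; mL+mR=-3528/485 → advance -1; mR−mL=24/5 → turn +1·90°
n=1: pose=(-4,4,N); sL=6, sR=15/4; mL=-39/4, mR=-15/4; mL+mR=-27/2 → advance -1; mR−mL=6 → turn +1·90°
n=2: pose=(-4,3,W); sL=120/101, sR=120/17; mL=-14160/1717, mR=-120/17; mL+mR=-26280/1717 → advance -1; mR−mL=120/101 → turn +1·90°
n=3: pose=(-3,3,S); sL=60/53, sR=60/41; mL=-5640/2173, mR=-60/41; mL+mR=-8820/2173 → advance -1; mR−mL=60/53 → turn +1·90°
n=4: pose=(-3,4,E); sL=24/5, sR=120/97; mL=-2928/485, mR=-120/97; mL+mR=-3528/485 → advance -1; mR−mL=24/5 → turn +1·90°
n=5: pose=(-4,4,N); sL=6, sR=15/4; mL=-39/4, mR=-15/4; mL+mR=-27/2 → advance -1; mR−mL=6 → turn +1·90°
n=6: pose=(-4,3,W); sL=120/101, sR=120/17; mL=-14160/1717, mR=-120/17; mL+mR=-26280/1717 → advance -1; mR−mL=120/101 → turn +1·90°
n=7: pose=(-3,3,S); sL=60/53, sR=60/41; mL=-5640/2173, mR=-60/41; mL+mR=-8820/2173 → advance -1; mR−mL=60/53 → turn +1·90°

0 24/5 120/97 -2928/485 -120/97 -3 4 E
1 6 15/4 -39/4 -15/4 -4 4 N
2 120/101 120/17 -14160/1717 -120/17 -4 3 W
3 60/53 60/41 -5640/2173 -60/41 -3 3 S
4 24/5 120/97 -2928/485 -120/97 -3 4 E
5 6 15/4 -39/4 -15/4 -4 4 N
6 120/101 120/17 -14160/1717 -120/17 -4 3 W
7 60/53 60/41 -5640/2173 -60/41 -3 3 S
final -3 4 E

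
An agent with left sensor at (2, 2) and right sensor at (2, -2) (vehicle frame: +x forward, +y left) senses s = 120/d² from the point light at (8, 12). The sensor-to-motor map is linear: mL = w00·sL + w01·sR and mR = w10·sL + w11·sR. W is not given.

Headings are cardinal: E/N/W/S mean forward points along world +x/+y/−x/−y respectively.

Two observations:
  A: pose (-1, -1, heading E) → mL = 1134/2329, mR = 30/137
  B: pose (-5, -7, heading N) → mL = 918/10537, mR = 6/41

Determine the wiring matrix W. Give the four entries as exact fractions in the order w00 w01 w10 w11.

1 -1/2 0 1/2

obs A: pose=(-1,-1,E) → sL=12/17, sR=60/137, mL=1134/2329, mR=30/137
obs B: pose=(-5,-7,N) → sL=60/257, sR=12/41, mL=918/10537, mR=6/41
sensor matrix S = [[12/17, 60/137], [60/257, 12/41]]; det S = 2560896/24540673
solve [mL_A; mL_B] = S·[w00; w01] and [mR_A; mR_B] = S·[w10; w11]:
  w00 = 1, w01 = -1/2, w10 = 0, w11 = 1/2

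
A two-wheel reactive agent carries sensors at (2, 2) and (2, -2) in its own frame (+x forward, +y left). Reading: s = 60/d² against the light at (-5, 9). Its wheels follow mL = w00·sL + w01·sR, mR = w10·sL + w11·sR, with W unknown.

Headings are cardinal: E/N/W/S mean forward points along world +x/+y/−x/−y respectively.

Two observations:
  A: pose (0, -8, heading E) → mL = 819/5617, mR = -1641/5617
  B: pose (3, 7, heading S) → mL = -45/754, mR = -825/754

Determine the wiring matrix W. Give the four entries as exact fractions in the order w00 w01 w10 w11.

obs A: pose=(0,-8,E) → sL=30/137, sR=6/41, mL=819/5617, mR=-1641/5617
obs B: pose=(3,7,S) → sL=15/29, sR=15/13, mL=-45/754, mR=-825/754
sensor matrix S = [[30/137, 6/41], [15/29, 15/13]]; det S = 374760/2117609
solve [mL_A; mL_B] = S·[w00; w01] and [mR_A; mR_B] = S·[w10; w11]:
  w00 = 1, w01 = -1/2, w10 = -1, w11 = -1/2

1 -1/2 -1 -1/2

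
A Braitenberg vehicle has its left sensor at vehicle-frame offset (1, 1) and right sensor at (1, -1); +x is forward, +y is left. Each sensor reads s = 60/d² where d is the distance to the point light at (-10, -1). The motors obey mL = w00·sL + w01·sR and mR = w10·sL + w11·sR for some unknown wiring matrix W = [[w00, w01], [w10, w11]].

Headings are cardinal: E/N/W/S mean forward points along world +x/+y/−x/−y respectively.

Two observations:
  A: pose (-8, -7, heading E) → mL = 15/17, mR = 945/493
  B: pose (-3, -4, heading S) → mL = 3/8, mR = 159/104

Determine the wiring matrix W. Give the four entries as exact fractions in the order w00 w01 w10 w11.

1/2 0 1/2 1

obs A: pose=(-8,-7,E) → sL=30/17, sR=30/29, mL=15/17, mR=945/493
obs B: pose=(-3,-4,S) → sL=3/4, sR=15/13, mL=3/8, mR=159/104
sensor matrix S = [[30/17, 30/29], [3/4, 15/13]]; det S = 16155/12818
solve [mL_A; mL_B] = S·[w00; w01] and [mR_A; mR_B] = S·[w10; w11]:
  w00 = 1/2, w01 = 0, w10 = 1/2, w11 = 1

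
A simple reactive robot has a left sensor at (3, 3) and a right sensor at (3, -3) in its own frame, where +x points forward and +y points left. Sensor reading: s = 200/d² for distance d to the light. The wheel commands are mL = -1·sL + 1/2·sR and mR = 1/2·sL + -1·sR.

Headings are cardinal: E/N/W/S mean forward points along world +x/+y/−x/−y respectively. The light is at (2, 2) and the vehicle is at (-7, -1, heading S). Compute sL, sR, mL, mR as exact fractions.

left sensor world pos  = (-4, -4); dL² = 72
right sensor world pos = (-10, -4); dR² = 180
sL = 200/72 = 25/9
sR = 200/180 = 10/9
mL = -1·sL + 1/2·sR = -20/9
mR = 1/2·sL + -1·sR = 5/18

25/9 10/9 -20/9 5/18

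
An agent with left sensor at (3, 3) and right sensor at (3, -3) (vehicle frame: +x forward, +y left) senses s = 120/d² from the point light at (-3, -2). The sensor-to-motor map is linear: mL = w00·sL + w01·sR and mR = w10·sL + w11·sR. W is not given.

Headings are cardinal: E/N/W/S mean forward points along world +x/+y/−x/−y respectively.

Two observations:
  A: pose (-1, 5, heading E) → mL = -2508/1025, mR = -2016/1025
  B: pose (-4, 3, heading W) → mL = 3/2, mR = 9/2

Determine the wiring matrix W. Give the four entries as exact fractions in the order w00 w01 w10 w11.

1/2 -1 1 -1

obs A: pose=(-1,5,E) → sL=24/25, sR=120/41, mL=-2508/1025, mR=-2016/1025
obs B: pose=(-4,3,W) → sL=6, sR=3/2, mL=3/2, mR=9/2
sensor matrix S = [[24/25, 120/41], [6, 3/2]]; det S = -16524/1025
solve [mL_A; mL_B] = S·[w00; w01] and [mR_A; mR_B] = S·[w10; w11]:
  w00 = 1/2, w01 = -1, w10 = 1, w11 = -1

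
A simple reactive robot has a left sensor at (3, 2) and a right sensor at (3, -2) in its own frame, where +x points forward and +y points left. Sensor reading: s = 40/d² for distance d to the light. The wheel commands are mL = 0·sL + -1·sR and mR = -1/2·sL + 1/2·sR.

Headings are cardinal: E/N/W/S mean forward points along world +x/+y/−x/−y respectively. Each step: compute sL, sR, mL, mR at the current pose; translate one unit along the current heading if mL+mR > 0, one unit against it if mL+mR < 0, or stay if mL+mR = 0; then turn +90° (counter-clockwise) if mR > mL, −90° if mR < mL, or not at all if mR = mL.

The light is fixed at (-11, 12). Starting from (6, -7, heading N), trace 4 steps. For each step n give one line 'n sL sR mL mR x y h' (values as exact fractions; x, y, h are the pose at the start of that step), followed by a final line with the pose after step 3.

0 40/481 40/617 -40/617 -2720/296777 6 -7 N
1 1/17 1/13 -1/13 2/221 6 -8 W
2 40/929 8/157 -8/157 576/145853 7 -8 S
3 4/73 20/441 -20/441 -152/32193 7 -7 E
final 6 -7 N

n=0: pose=(6,-7,N); sL=40/481, sR=40/617; mL=-40/617, mR=-2720/296777; mL+mR=-21960/296777 → advance -1; mR−mL=16520/296777 → turn +1·90°
n=1: pose=(6,-8,W); sL=1/17, sR=1/13; mL=-1/13, mR=2/221; mL+mR=-15/221 → advance -1; mR−mL=19/221 → turn +1·90°
n=2: pose=(7,-8,S); sL=40/929, sR=8/157; mL=-8/157, mR=576/145853; mL+mR=-6856/145853 → advance -1; mR−mL=8008/145853 → turn +1·90°
n=3: pose=(7,-7,E); sL=4/73, sR=20/441; mL=-20/441, mR=-152/32193; mL+mR=-1612/32193 → advance -1; mR−mL=436/10731 → turn +1·90°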